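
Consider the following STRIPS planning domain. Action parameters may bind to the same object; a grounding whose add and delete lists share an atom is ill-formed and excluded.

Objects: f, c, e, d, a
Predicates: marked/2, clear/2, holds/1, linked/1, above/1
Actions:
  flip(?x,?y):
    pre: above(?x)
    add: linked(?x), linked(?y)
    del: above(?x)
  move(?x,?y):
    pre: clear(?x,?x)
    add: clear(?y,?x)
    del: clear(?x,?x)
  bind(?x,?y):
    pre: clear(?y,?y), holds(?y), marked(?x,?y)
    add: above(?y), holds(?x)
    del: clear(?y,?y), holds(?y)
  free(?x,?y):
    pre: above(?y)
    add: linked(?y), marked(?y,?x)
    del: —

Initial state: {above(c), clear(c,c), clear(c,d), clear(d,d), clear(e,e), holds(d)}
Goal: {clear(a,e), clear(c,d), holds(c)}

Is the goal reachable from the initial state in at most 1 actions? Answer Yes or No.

1. move(e,a)  →  {above(c), clear(a,e), clear(c,c), clear(c,d), clear(d,d), holds(d)}
2. free(d,c)  →  {above(c), clear(a,e), clear(c,c), clear(c,d), clear(d,d), holds(d), linked(c), marked(c,d)}
3. bind(c,d)  →  {above(c), above(d), clear(a,e), clear(c,c), clear(c,d), holds(c), linked(c), marked(c,d)}
optimal plan length = 3; 3 > 1

No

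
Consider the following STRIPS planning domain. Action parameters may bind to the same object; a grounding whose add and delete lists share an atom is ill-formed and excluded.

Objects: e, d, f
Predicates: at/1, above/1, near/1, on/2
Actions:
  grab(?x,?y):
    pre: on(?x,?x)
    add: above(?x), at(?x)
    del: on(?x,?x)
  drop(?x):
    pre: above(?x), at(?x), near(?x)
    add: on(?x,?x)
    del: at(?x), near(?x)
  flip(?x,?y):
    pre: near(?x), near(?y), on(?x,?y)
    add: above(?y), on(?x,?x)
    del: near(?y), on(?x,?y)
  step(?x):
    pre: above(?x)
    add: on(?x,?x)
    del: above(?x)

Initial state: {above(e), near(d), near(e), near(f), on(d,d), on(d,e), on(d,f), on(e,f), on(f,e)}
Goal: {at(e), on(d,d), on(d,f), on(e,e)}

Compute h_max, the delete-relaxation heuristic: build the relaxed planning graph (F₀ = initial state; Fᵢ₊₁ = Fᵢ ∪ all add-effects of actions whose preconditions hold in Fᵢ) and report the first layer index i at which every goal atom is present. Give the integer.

2

F0 = init (9 atoms)
F1 = F0 ∪ {above(d), above(f), at(d), on(e,e), on(f,f)}  (14 atoms)
F2 = F1 ∪ {at(e), at(f)}  (16 atoms)
goal ⊆ F2  ⇒  h_max = 2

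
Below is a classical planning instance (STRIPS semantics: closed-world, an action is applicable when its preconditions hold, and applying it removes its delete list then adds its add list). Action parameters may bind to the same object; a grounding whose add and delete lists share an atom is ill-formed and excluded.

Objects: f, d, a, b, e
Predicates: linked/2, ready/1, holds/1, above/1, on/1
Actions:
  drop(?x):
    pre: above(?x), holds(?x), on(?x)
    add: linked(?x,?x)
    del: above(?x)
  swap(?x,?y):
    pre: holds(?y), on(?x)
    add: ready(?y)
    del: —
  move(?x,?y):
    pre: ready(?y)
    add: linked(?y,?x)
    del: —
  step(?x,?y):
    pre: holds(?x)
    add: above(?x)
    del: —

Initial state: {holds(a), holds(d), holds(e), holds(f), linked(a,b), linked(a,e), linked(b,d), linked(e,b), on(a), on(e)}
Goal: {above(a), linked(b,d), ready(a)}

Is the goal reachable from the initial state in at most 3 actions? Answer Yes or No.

Yes

1. swap(a,a)  →  {holds(a), holds(d), holds(e), holds(f), linked(a,b), linked(a,e), linked(b,d), linked(e,b), on(a), on(e), ready(a)}
2. step(a,f)  →  {above(a), holds(a), holds(d), holds(e), holds(f), linked(a,b), linked(a,e), linked(b,d), linked(e,b), on(a), on(e), ready(a)}
optimal plan length = 2; 2 ≤ 3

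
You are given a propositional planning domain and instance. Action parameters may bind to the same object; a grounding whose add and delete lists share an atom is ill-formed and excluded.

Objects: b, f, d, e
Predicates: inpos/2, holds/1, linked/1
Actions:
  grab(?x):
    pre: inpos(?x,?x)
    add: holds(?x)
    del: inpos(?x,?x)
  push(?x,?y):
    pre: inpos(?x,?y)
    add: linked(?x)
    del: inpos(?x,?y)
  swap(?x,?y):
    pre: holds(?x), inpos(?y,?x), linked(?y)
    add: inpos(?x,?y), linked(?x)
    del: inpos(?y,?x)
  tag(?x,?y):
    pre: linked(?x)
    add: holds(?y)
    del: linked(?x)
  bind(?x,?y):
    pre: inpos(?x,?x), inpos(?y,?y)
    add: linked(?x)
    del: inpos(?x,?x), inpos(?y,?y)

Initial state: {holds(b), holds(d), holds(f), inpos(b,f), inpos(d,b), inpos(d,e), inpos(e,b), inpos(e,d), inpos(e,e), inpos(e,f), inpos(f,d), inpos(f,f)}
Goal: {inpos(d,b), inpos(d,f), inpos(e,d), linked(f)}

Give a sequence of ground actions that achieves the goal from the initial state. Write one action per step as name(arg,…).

push(f,f); swap(d,f)

1. push(f,f)  →  {holds(b), holds(d), holds(f), inpos(b,f), inpos(d,b), inpos(d,e), inpos(e,b), inpos(e,d), inpos(e,e), inpos(e,f), inpos(f,d), linked(f)}
2. swap(d,f)  →  {holds(b), holds(d), holds(f), inpos(b,f), inpos(d,b), inpos(d,e), inpos(d,f), inpos(e,b), inpos(e,d), inpos(e,e), inpos(e,f), linked(d), linked(f)}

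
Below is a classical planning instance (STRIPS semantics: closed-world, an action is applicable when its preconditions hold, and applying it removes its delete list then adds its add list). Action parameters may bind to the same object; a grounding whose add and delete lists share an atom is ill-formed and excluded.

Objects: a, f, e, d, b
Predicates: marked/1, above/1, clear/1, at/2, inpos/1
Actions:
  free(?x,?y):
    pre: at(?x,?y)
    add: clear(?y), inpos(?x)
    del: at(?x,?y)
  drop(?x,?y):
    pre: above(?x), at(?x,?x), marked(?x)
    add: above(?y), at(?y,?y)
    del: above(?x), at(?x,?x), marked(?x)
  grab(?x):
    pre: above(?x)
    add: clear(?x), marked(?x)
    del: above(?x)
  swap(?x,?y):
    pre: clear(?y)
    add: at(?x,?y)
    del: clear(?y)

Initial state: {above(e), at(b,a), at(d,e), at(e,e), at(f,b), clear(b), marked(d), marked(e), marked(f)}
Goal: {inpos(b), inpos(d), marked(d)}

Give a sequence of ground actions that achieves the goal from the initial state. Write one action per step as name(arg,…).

free(d,e); free(b,a)

1. free(d,e)  →  {above(e), at(b,a), at(e,e), at(f,b), clear(b), clear(e), inpos(d), marked(d), marked(e), marked(f)}
2. free(b,a)  →  {above(e), at(e,e), at(f,b), clear(a), clear(b), clear(e), inpos(b), inpos(d), marked(d), marked(e), marked(f)}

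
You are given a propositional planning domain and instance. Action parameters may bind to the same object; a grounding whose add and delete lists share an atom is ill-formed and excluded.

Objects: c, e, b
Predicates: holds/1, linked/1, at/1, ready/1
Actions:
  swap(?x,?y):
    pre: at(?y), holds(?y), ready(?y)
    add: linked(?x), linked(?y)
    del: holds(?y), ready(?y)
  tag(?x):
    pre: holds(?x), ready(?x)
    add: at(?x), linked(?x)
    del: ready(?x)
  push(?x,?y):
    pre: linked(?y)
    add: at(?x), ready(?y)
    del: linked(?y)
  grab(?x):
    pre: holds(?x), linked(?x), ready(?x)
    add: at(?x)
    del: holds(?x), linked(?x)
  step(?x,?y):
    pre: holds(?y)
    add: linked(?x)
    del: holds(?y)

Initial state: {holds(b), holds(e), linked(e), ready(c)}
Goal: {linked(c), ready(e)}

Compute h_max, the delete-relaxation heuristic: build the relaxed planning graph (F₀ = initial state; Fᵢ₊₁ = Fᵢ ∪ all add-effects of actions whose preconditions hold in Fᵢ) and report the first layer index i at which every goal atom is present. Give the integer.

1

F0 = init (4 atoms)
F1 = F0 ∪ {at(b), at(c), at(e), linked(b), linked(c), ready(e)}  (10 atoms)
goal ⊆ F1  ⇒  h_max = 1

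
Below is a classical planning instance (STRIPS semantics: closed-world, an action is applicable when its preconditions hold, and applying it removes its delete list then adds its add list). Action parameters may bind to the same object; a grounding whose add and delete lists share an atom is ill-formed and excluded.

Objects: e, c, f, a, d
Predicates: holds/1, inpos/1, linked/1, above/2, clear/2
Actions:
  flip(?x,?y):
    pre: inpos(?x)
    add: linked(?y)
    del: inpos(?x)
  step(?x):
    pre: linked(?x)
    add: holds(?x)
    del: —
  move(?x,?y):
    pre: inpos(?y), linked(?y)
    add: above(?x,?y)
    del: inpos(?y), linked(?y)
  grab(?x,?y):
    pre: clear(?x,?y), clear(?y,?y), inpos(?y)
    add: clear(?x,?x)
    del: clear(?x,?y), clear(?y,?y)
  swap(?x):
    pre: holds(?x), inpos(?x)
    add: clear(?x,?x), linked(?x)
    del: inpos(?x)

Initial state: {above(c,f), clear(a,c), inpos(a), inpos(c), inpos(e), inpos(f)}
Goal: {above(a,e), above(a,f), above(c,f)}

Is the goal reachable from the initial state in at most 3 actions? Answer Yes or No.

No

1. flip(c,e)  →  {above(c,f), clear(a,c), inpos(a), inpos(e), inpos(f), linked(e)}
2. flip(a,f)  →  {above(c,f), clear(a,c), inpos(e), inpos(f), linked(e), linked(f)}
3. move(a,e)  →  {above(a,e), above(c,f), clear(a,c), inpos(f), linked(f)}
4. move(a,f)  →  {above(a,e), above(a,f), above(c,f), clear(a,c)}
optimal plan length = 4; 4 > 3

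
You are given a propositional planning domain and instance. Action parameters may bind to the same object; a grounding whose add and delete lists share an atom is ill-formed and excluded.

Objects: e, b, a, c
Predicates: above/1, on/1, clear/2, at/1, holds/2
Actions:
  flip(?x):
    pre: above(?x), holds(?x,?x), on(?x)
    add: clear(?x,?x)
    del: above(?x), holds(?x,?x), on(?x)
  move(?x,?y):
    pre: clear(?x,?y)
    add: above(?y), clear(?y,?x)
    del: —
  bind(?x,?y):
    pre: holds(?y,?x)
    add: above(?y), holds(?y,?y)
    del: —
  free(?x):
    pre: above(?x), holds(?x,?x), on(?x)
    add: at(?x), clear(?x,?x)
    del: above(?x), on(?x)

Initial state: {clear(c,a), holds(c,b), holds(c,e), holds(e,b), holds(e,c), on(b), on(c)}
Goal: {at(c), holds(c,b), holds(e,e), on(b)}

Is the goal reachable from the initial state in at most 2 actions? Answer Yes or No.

No

1. bind(e,c)  →  {above(c), clear(c,a), holds(c,b), holds(c,c), holds(c,e), holds(e,b), holds(e,c), on(b), on(c)}
2. bind(b,e)  →  {above(c), above(e), clear(c,a), holds(c,b), holds(c,c), holds(c,e), holds(e,b), holds(e,c), holds(e,e), on(b), on(c)}
3. free(c)  →  {above(e), at(c), clear(c,a), clear(c,c), holds(c,b), holds(c,c), holds(c,e), holds(e,b), holds(e,c), holds(e,e), on(b)}
optimal plan length = 3; 3 > 2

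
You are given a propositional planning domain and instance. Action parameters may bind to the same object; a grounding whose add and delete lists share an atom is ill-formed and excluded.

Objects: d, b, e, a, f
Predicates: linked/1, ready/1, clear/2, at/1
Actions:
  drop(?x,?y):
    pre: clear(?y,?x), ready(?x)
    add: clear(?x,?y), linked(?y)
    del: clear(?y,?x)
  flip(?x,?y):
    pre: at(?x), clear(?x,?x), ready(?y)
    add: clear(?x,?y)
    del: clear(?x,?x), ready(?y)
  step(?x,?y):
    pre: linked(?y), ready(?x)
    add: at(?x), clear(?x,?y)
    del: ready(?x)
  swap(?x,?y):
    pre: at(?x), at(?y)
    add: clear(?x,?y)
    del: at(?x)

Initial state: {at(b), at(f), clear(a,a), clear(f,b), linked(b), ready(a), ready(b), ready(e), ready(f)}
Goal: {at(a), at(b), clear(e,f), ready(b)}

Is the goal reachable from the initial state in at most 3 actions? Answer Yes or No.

Yes

1. drop(b,f)  →  {at(b), at(f), clear(a,a), clear(b,f), linked(b), linked(f), ready(a), ready(b), ready(e), ready(f)}
2. step(e,f)  →  {at(b), at(e), at(f), clear(a,a), clear(b,f), clear(e,f), linked(b), linked(f), ready(a), ready(b), ready(f)}
3. step(a,b)  →  {at(a), at(b), at(e), at(f), clear(a,a), clear(a,b), clear(b,f), clear(e,f), linked(b), linked(f), ready(b), ready(f)}
optimal plan length = 3; 3 ≤ 3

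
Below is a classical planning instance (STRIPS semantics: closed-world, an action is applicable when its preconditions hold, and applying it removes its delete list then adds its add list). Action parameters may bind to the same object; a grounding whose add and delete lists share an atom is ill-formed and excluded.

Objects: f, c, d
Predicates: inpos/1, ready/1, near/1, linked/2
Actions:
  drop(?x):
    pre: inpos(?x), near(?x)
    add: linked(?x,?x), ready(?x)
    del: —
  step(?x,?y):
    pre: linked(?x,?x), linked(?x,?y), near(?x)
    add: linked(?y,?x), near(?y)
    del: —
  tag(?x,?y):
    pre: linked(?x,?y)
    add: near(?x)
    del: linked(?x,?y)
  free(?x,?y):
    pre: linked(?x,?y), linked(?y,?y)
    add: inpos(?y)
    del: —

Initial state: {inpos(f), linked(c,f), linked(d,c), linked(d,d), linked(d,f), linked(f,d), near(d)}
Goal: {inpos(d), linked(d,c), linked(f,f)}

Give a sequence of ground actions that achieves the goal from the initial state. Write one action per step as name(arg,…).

step(d,f); drop(f); free(f,d)

1. step(d,f)  →  {inpos(f), linked(c,f), linked(d,c), linked(d,d), linked(d,f), linked(f,d), near(d), near(f)}
2. drop(f)  →  {inpos(f), linked(c,f), linked(d,c), linked(d,d), linked(d,f), linked(f,d), linked(f,f), near(d), near(f), ready(f)}
3. free(f,d)  →  {inpos(d), inpos(f), linked(c,f), linked(d,c), linked(d,d), linked(d,f), linked(f,d), linked(f,f), near(d), near(f), ready(f)}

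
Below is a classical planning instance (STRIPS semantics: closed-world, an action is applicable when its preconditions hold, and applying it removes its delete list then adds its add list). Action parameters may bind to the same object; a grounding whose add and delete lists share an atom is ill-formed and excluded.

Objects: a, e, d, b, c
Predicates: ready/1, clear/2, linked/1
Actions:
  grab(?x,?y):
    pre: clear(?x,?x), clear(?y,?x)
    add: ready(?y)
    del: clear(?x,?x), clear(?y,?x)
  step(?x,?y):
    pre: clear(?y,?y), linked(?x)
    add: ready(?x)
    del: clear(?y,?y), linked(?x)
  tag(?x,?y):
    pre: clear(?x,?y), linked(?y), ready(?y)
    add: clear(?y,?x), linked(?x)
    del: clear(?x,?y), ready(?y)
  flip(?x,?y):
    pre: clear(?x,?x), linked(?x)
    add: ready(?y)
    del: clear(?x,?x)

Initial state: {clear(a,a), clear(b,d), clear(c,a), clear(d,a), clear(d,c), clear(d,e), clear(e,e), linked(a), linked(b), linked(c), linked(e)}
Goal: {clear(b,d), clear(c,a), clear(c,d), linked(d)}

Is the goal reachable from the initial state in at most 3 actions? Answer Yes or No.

1. flip(a,c)  →  {clear(b,d), clear(c,a), clear(d,a), clear(d,c), clear(d,e), clear(e,e), linked(a), linked(b), linked(c), linked(e), ready(c)}
2. tag(d,c)  →  {clear(b,d), clear(c,a), clear(c,d), clear(d,a), clear(d,e), clear(e,e), linked(a), linked(b), linked(c), linked(d), linked(e)}
optimal plan length = 2; 2 ≤ 3

Yes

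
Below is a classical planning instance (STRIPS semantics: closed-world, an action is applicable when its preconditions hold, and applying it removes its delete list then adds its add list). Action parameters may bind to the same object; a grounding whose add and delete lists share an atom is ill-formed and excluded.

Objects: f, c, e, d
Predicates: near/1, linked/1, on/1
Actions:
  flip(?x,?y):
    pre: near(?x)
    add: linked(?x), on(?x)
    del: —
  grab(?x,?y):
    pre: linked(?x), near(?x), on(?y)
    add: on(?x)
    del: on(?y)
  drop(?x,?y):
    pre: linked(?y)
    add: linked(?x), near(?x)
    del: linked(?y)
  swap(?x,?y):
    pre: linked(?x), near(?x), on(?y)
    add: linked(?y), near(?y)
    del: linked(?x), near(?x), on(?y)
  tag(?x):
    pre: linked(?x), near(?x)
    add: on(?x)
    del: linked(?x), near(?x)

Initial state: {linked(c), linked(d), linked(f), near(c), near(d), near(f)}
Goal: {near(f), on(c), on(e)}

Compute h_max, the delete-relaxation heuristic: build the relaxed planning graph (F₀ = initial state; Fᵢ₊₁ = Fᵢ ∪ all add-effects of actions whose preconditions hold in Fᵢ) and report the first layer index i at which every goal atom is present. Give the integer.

2

F0 = init (6 atoms)
F1 = F0 ∪ {linked(e), near(e), on(c), on(d), on(f)}  (11 atoms)
F2 = F1 ∪ {on(e)}  (12 atoms)
goal ⊆ F2  ⇒  h_max = 2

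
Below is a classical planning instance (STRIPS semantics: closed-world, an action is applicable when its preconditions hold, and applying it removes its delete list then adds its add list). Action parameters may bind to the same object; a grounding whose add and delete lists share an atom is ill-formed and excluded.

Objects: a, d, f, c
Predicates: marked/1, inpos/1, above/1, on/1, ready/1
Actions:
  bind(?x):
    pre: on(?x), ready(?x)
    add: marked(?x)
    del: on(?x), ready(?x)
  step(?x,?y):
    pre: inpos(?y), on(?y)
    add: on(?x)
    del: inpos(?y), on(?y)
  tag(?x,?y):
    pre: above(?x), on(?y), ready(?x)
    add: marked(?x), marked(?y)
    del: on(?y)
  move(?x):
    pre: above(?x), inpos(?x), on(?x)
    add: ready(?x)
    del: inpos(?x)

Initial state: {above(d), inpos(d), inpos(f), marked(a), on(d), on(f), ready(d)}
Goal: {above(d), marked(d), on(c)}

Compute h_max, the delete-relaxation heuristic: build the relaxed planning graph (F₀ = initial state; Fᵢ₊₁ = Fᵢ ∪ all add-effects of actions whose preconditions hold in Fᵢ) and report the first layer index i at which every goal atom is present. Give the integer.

F0 = init (7 atoms)
F1 = F0 ∪ {marked(d), marked(f), on(a), on(c)}  (11 atoms)
goal ⊆ F1  ⇒  h_max = 1

1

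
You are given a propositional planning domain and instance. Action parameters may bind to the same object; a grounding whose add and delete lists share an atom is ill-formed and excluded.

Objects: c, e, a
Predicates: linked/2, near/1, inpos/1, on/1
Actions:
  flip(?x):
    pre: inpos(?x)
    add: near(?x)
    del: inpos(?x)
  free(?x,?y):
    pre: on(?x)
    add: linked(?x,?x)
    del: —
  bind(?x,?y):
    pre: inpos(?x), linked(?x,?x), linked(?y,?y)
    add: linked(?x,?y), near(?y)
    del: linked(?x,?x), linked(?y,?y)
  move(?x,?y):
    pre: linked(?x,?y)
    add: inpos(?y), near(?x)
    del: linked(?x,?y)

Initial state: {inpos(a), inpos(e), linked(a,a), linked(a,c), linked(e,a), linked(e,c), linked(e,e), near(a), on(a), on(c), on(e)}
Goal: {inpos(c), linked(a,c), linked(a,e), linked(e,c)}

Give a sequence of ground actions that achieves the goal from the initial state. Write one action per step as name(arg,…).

1. free(c,c)  →  {inpos(a), inpos(e), linked(a,a), linked(a,c), linked(c,c), linked(e,a), linked(e,c), linked(e,e), near(a), on(a), on(c), on(e)}
2. bind(a,e)  →  {inpos(a), inpos(e), linked(a,c), linked(a,e), linked(c,c), linked(e,a), linked(e,c), near(a), near(e), on(a), on(c), on(e)}
3. move(c,c)  →  {inpos(a), inpos(c), inpos(e), linked(a,c), linked(a,e), linked(e,a), linked(e,c), near(a), near(c), near(e), on(a), on(c), on(e)}

free(c,c); bind(a,e); move(c,c)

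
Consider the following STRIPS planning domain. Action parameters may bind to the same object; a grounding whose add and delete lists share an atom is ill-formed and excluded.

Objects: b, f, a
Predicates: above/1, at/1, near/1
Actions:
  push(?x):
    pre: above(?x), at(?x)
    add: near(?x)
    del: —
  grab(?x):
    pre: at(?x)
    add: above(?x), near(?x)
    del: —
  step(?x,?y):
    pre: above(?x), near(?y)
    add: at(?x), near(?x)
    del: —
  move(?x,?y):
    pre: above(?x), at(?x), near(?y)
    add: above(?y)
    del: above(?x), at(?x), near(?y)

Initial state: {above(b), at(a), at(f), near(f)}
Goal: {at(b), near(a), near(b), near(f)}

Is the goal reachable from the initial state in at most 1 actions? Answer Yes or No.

No

1. grab(a)  →  {above(a), above(b), at(a), at(f), near(a), near(f)}
2. step(b,f)  →  {above(a), above(b), at(a), at(b), at(f), near(a), near(b), near(f)}
optimal plan length = 2; 2 > 1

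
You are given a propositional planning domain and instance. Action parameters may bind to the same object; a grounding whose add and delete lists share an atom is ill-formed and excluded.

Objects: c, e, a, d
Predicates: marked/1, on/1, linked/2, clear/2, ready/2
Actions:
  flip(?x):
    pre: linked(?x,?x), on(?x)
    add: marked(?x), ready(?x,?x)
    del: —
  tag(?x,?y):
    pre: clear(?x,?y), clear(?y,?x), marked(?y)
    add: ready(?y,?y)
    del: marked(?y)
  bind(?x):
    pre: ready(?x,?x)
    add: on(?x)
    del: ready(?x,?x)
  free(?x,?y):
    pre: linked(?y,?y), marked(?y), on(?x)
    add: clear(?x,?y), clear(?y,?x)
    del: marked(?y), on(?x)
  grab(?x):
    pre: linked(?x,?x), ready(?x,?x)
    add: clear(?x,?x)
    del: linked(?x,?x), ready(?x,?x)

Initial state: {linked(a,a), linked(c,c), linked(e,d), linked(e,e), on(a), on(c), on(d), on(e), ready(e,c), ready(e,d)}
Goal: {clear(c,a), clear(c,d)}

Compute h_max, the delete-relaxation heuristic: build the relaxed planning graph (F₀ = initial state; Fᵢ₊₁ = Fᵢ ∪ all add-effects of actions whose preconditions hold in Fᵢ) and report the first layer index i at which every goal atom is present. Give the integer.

2

F0 = init (10 atoms)
F1 = F0 ∪ {marked(a), marked(c), marked(e), ready(a,a), ready(c,c), ready(e,e)}  (16 atoms)
F2 = F1 ∪ {clear(a,a), clear(a,c), clear(a,d), clear(a,e), clear(c,a), clear(c,c), clear(c,d), clear(c,e), clear(d,a), clear(d,c), clear(d,e), clear(e,a), clear(e,c), clear(e,d), clear(e,e)}  (31 atoms)
goal ⊆ F2  ⇒  h_max = 2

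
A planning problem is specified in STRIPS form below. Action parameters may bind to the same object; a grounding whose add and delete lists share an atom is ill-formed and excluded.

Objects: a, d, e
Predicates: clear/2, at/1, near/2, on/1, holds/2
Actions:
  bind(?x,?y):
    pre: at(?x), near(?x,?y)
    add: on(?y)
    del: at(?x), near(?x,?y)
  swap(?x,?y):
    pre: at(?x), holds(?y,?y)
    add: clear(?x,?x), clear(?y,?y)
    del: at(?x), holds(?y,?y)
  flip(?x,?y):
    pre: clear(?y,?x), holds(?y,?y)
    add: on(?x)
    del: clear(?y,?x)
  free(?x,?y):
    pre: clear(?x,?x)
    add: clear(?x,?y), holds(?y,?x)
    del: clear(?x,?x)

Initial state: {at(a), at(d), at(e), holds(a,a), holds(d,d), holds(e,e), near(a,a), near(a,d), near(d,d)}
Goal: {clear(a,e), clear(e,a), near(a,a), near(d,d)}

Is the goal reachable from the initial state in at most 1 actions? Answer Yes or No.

No

1. swap(a,e)  →  {at(d), at(e), clear(a,a), clear(e,e), holds(a,a), holds(d,d), near(a,a), near(a,d), near(d,d)}
2. free(a,e)  →  {at(d), at(e), clear(a,e), clear(e,e), holds(a,a), holds(d,d), holds(e,a), near(a,a), near(a,d), near(d,d)}
3. free(e,a)  →  {at(d), at(e), clear(a,e), clear(e,a), holds(a,a), holds(a,e), holds(d,d), holds(e,a), near(a,a), near(a,d), near(d,d)}
optimal plan length = 3; 3 > 1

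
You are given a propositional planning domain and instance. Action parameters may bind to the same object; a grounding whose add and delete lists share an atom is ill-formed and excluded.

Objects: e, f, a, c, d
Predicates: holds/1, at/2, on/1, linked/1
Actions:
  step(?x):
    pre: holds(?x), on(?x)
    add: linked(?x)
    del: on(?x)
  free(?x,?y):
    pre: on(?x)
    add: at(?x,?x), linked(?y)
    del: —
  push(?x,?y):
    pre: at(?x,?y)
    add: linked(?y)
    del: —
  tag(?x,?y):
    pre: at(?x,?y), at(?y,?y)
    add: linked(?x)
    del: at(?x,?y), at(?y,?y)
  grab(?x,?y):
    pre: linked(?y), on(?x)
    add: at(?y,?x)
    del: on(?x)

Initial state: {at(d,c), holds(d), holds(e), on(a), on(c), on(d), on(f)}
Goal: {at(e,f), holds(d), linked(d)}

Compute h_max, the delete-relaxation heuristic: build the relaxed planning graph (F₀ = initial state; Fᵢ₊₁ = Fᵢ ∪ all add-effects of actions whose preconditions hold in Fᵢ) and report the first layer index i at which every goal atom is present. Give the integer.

2

F0 = init (7 atoms)
F1 = F0 ∪ {at(a,a), at(c,c), at(d,d), at(f,f), linked(a), linked(c), linked(d), linked(e), linked(f)}  (16 atoms)
F2 = F1 ∪ {at(a,c), at(a,d), at(a,f), at(c,a), at(c,d), at(c,f), at(d,a), at(d,f), at(e,a), at(e,c), at(e,d), at(e,f), at(f,a), at(f,c), at(f,d)}  (31 atoms)
goal ⊆ F2  ⇒  h_max = 2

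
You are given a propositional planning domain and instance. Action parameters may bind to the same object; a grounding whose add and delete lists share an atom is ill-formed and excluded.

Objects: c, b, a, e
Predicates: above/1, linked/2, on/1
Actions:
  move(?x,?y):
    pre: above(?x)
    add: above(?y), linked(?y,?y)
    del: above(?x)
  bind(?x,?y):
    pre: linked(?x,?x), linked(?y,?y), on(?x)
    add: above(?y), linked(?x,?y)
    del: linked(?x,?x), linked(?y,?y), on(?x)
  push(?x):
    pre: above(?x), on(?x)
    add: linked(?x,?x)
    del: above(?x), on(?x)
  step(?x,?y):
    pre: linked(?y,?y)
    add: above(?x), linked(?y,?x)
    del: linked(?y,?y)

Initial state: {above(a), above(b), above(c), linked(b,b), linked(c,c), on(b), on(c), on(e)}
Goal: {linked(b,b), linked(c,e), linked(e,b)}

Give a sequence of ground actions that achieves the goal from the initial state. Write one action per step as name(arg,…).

move(c,e); step(b,e); step(e,c)

1. move(c,e)  →  {above(a), above(b), above(e), linked(b,b), linked(c,c), linked(e,e), on(b), on(c), on(e)}
2. step(b,e)  →  {above(a), above(b), above(e), linked(b,b), linked(c,c), linked(e,b), on(b), on(c), on(e)}
3. step(e,c)  →  {above(a), above(b), above(e), linked(b,b), linked(c,e), linked(e,b), on(b), on(c), on(e)}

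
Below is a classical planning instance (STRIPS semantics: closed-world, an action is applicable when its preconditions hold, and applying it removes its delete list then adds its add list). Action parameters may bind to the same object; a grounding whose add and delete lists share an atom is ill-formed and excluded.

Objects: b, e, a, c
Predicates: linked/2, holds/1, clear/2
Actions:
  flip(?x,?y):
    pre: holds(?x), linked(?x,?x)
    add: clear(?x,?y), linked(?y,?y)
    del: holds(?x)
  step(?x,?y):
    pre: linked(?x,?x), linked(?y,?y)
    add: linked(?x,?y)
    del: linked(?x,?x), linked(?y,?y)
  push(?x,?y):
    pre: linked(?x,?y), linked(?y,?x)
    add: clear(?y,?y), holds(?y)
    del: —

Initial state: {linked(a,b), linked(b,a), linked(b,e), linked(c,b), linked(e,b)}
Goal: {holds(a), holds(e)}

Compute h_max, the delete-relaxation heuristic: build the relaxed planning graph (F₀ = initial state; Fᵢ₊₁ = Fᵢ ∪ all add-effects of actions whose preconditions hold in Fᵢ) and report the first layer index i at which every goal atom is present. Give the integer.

1

F0 = init (5 atoms)
F1 = F0 ∪ {clear(a,a), clear(b,b), clear(e,e), holds(a), holds(b), holds(e)}  (11 atoms)
goal ⊆ F1  ⇒  h_max = 1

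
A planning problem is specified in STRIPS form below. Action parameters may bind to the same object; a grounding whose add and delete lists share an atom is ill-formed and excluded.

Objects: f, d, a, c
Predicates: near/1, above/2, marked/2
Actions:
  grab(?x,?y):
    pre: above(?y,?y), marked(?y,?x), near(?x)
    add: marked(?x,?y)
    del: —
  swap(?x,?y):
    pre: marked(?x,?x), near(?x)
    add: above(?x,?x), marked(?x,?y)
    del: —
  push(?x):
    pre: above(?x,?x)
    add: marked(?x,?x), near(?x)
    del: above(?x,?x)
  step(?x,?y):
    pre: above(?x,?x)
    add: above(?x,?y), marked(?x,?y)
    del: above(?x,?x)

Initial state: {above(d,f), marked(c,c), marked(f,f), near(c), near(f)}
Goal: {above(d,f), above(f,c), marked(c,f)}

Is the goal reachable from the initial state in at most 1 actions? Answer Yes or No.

1. swap(f,f)  →  {above(d,f), above(f,f), marked(c,c), marked(f,f), near(c), near(f)}
2. swap(c,f)  →  {above(c,c), above(d,f), above(f,f), marked(c,c), marked(c,f), marked(f,f), near(c), near(f)}
3. step(f,c)  →  {above(c,c), above(d,f), above(f,c), marked(c,c), marked(c,f), marked(f,c), marked(f,f), near(c), near(f)}
optimal plan length = 3; 3 > 1

No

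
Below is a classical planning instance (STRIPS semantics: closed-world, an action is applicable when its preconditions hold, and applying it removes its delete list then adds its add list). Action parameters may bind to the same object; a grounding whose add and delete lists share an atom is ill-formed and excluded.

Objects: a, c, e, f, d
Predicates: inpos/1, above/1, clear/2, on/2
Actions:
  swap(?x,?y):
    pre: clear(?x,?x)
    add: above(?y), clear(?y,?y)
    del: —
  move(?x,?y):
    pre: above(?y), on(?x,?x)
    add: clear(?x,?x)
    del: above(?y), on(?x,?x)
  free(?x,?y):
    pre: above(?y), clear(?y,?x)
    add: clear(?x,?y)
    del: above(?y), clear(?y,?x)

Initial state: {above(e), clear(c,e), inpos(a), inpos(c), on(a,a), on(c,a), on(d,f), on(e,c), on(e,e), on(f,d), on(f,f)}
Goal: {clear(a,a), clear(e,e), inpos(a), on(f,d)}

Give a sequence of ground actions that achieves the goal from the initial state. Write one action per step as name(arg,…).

move(a,e); swap(a,e)

1. move(a,e)  →  {clear(a,a), clear(c,e), inpos(a), inpos(c), on(c,a), on(d,f), on(e,c), on(e,e), on(f,d), on(f,f)}
2. swap(a,e)  →  {above(e), clear(a,a), clear(c,e), clear(e,e), inpos(a), inpos(c), on(c,a), on(d,f), on(e,c), on(e,e), on(f,d), on(f,f)}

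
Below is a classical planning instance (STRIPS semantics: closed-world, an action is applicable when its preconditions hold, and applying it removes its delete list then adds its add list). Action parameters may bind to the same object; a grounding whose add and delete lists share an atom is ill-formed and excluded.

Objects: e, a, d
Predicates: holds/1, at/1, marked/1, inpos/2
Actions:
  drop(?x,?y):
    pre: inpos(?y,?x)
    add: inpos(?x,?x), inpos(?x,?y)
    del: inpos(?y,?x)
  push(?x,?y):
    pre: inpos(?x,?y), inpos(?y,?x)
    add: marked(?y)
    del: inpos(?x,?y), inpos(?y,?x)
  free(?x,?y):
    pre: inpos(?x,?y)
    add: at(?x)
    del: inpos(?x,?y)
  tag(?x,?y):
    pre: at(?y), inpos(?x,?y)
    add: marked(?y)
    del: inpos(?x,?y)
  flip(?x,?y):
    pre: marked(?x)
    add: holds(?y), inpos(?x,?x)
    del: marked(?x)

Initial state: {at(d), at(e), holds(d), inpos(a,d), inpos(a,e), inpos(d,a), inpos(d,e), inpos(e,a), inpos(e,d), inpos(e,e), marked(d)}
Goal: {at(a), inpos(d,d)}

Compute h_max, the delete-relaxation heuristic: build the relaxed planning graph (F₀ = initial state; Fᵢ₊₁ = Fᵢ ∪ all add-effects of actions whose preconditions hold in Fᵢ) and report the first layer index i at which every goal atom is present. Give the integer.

1

F0 = init (11 atoms)
F1 = F0 ∪ {at(a), holds(a), holds(e), inpos(a,a), inpos(d,d), marked(a), marked(e)}  (18 atoms)
goal ⊆ F1  ⇒  h_max = 1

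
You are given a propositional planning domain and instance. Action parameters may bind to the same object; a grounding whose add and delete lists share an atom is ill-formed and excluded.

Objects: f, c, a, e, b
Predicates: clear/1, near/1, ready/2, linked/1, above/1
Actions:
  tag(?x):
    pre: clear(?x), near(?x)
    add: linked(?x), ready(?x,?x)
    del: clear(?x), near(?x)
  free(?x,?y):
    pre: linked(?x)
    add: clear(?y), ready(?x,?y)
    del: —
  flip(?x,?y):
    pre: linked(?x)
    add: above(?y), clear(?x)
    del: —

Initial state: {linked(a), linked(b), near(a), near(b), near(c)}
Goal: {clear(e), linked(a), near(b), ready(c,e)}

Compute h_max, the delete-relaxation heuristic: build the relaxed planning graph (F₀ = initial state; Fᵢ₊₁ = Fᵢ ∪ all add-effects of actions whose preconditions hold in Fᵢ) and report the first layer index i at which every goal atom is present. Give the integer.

F0 = init (5 atoms)
F1 = F0 ∪ {above(a), above(b), above(c), above(e), above(f), clear(a), clear(b), clear(c), clear(e), clear(f), ready(a,a), ready(a,b), ready(a,c), ready(a,e), ready(a,f), ready(b,a), ready(b,b), ready(b,c), ready(b,e), ready(b,f)}  (25 atoms)
F2 = F1 ∪ {linked(c), ready(c,c)}  (27 atoms)
F3 = F2 ∪ {ready(c,a), ready(c,b), ready(c,e), ready(c,f)}  (31 atoms)
goal ⊆ F3  ⇒  h_max = 3

3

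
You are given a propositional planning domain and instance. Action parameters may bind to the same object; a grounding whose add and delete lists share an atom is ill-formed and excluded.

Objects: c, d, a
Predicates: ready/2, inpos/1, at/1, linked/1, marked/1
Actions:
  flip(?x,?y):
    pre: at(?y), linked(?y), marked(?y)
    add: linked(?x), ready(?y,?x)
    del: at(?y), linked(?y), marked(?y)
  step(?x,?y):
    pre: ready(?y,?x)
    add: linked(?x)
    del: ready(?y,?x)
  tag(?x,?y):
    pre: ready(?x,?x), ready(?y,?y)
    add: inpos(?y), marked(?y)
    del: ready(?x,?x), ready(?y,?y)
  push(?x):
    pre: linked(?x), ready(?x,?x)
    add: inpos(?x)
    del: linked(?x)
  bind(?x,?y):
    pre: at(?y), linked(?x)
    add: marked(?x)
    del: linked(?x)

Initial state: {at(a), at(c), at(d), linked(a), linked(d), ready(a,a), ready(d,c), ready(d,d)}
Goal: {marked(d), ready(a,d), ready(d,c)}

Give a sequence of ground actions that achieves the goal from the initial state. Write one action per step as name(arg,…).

1. tag(d,d)  →  {at(a), at(c), at(d), inpos(d), linked(a), linked(d), marked(d), ready(a,a), ready(d,c)}
2. tag(a,a)  →  {at(a), at(c), at(d), inpos(a), inpos(d), linked(a), linked(d), marked(a), marked(d), ready(d,c)}
3. flip(d,a)  →  {at(c), at(d), inpos(a), inpos(d), linked(d), marked(d), ready(a,d), ready(d,c)}

tag(d,d); tag(a,a); flip(d,a)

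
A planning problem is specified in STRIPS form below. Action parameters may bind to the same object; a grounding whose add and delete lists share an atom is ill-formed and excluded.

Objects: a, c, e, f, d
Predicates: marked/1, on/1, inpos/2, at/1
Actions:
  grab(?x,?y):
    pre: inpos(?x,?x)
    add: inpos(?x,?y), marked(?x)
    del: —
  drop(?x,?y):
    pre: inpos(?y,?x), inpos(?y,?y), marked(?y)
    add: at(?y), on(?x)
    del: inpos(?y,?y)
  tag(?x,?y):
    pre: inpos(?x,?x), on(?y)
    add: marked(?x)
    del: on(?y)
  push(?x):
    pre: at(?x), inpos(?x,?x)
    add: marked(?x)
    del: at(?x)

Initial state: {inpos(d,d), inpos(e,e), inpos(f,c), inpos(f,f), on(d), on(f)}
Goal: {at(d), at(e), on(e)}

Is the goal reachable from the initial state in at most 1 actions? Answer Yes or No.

No

1. grab(e,a)  →  {inpos(d,d), inpos(e,a), inpos(e,e), inpos(f,c), inpos(f,f), marked(e), on(d), on(f)}
2. grab(d,a)  →  {inpos(d,a), inpos(d,d), inpos(e,a), inpos(e,e), inpos(f,c), inpos(f,f), marked(d), marked(e), on(d), on(f)}
3. drop(a,d)  →  {at(d), inpos(d,a), inpos(e,a), inpos(e,e), inpos(f,c), inpos(f,f), marked(d), marked(e), on(a), on(d), on(f)}
4. drop(e,e)  →  {at(d), at(e), inpos(d,a), inpos(e,a), inpos(f,c), inpos(f,f), marked(d), marked(e), on(a), on(d), on(e), on(f)}
optimal plan length = 4; 4 > 1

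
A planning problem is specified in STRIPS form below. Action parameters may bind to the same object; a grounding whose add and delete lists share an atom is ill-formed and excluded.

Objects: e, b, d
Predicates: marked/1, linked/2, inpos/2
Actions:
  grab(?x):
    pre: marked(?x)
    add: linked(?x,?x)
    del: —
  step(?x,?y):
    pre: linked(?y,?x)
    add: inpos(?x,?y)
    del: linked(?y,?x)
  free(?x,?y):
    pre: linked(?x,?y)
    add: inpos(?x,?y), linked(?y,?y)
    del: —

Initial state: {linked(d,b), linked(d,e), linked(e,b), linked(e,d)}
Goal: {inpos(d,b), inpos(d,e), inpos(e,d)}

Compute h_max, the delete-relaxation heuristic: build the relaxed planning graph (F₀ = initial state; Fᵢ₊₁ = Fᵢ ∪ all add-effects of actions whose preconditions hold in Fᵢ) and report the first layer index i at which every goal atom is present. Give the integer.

F0 = init (4 atoms)
F1 = F0 ∪ {inpos(b,d), inpos(b,e), inpos(d,b), inpos(d,e), inpos(e,b), inpos(e,d), linked(b,b), linked(d,d), linked(e,e)}  (13 atoms)
goal ⊆ F1  ⇒  h_max = 1

1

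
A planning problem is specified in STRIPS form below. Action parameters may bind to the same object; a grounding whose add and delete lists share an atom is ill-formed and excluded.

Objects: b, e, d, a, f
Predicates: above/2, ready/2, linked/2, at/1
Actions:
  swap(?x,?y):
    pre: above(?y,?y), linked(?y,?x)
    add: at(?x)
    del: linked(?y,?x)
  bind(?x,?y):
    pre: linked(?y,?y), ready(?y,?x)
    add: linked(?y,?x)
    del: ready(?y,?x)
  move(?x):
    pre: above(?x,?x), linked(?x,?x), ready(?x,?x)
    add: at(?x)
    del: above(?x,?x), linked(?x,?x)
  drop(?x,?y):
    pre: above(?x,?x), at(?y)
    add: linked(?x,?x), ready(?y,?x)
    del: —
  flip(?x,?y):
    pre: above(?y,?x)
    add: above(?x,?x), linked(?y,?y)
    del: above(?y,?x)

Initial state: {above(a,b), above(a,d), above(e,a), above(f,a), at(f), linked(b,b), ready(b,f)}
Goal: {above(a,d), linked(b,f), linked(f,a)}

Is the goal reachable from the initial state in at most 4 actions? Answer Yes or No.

Yes

1. bind(f,b)  →  {above(a,b), above(a,d), above(e,a), above(f,a), at(f), linked(b,b), linked(b,f)}
2. flip(a,f)  →  {above(a,a), above(a,b), above(a,d), above(e,a), at(f), linked(b,b), linked(b,f), linked(f,f)}
3. drop(a,f)  →  {above(a,a), above(a,b), above(a,d), above(e,a), at(f), linked(a,a), linked(b,b), linked(b,f), linked(f,f), ready(f,a)}
4. bind(a,f)  →  {above(a,a), above(a,b), above(a,d), above(e,a), at(f), linked(a,a), linked(b,b), linked(b,f), linked(f,a), linked(f,f)}
optimal plan length = 4; 4 ≤ 4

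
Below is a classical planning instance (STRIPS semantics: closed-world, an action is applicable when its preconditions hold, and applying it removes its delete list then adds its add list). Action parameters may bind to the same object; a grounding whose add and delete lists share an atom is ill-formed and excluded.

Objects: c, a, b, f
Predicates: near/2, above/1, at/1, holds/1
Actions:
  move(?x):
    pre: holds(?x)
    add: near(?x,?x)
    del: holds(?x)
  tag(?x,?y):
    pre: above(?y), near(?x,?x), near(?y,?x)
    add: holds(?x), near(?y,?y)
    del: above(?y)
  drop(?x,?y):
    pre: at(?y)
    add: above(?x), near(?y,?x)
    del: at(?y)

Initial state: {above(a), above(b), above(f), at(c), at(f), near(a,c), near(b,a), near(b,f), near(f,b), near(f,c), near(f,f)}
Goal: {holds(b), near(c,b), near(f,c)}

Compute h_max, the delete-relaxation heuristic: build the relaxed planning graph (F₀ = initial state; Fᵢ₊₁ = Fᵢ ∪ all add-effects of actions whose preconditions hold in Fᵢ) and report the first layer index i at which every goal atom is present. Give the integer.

F0 = init (11 atoms)
F1 = F0 ∪ {above(c), holds(f), near(b,b), near(c,a), near(c,b), near(c,c), near(c,f), near(f,a)}  (19 atoms)
F2 = F1 ∪ {holds(b), holds(c), near(a,a)}  (22 atoms)
goal ⊆ F2  ⇒  h_max = 2

2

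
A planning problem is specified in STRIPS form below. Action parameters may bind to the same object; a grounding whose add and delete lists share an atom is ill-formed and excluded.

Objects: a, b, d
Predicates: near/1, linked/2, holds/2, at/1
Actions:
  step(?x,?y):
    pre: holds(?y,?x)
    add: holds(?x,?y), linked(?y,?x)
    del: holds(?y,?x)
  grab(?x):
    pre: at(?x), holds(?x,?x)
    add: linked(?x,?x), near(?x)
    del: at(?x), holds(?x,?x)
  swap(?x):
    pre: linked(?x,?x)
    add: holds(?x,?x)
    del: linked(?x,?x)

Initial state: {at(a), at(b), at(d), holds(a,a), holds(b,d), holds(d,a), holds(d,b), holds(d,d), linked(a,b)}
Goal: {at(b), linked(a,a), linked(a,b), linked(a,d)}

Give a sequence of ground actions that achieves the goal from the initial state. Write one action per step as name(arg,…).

step(a,d); step(d,a); grab(a)

1. step(a,d)  →  {at(a), at(b), at(d), holds(a,a), holds(a,d), holds(b,d), holds(d,b), holds(d,d), linked(a,b), linked(d,a)}
2. step(d,a)  →  {at(a), at(b), at(d), holds(a,a), holds(b,d), holds(d,a), holds(d,b), holds(d,d), linked(a,b), linked(a,d), linked(d,a)}
3. grab(a)  →  {at(b), at(d), holds(b,d), holds(d,a), holds(d,b), holds(d,d), linked(a,a), linked(a,b), linked(a,d), linked(d,a), near(a)}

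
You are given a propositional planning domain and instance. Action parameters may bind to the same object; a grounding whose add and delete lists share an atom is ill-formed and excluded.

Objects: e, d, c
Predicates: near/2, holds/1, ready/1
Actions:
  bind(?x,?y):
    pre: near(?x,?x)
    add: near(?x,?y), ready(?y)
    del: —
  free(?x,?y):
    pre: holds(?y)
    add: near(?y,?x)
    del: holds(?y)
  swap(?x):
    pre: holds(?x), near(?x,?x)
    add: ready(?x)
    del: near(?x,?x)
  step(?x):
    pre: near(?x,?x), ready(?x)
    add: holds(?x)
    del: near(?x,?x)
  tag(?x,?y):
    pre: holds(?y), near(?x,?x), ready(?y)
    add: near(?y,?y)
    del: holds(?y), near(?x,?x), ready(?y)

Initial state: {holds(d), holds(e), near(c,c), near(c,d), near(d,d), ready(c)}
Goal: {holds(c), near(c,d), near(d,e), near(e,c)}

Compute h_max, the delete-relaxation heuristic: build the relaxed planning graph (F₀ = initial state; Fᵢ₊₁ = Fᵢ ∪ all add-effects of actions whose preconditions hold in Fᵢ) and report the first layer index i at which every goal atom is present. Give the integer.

F0 = init (6 atoms)
F1 = F0 ∪ {holds(c), near(c,e), near(d,c), near(d,e), near(e,c), near(e,d), near(e,e), ready(d), ready(e)}  (15 atoms)
goal ⊆ F1  ⇒  h_max = 1

1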